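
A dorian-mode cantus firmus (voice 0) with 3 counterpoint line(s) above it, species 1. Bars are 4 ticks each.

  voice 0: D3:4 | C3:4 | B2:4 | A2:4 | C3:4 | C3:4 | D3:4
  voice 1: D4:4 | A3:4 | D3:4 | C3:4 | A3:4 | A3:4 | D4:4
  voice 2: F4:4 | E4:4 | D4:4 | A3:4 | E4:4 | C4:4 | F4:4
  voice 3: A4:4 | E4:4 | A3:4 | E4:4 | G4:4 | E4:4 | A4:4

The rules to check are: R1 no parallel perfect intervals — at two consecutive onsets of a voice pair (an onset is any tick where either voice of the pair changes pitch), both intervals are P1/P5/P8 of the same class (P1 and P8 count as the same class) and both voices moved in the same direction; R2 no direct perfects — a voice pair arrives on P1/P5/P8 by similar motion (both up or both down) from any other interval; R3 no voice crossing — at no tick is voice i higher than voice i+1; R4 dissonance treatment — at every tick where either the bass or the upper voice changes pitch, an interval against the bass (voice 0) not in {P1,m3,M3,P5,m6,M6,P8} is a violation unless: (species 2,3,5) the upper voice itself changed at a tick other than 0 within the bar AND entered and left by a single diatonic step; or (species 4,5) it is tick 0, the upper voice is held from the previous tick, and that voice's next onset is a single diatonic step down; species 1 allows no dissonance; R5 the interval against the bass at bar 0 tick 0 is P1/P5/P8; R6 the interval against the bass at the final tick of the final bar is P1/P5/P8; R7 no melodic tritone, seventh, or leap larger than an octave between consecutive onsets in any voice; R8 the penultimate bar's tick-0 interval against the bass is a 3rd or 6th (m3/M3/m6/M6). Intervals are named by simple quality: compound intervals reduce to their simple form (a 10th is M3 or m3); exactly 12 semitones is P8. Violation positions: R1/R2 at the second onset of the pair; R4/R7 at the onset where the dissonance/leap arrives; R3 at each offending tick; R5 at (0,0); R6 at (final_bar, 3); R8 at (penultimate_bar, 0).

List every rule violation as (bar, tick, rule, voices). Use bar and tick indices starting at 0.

(0, 0, R5, (0, 2))
(1, 0, R1, (1, 3))
(1, 0, R2, (1, 2))
(1, 0, R2, (2, 3))
(2, 0, R1, (1, 3))
(2, 0, R2, (1, 2))
(2, 0, R3, (2, 3))
(2, 0, R4, (0, 3))
(2, 1, R3, (2, 3))
(2, 2, R3, (2, 3))
(2, 3, R3, (2, 3))
(3, 0, R2, (0, 2))
(4, 0, R1, (0, 3))
(4, 0, R2, (1, 2))
(5, 0, R8, (0, 2))
(6, 0, R1, (1, 3))
(6, 0, R2, (0, 1))
(6, 0, R2, (0, 3))
(6, 3, R6, (0, 2))

bar 0: v0=D3 v1=D4 v2=F4 v3=A4 downbeat P5
bar 1: v0=C3 v1=A3 v2=E4 v3=E4 downbeat M3
bar 2: v0=B2 v1=D3 v2=D4 v3=A3 downbeat m7
bar 3: v0=A2 v1=C3 v2=A3 v3=E4 downbeat P5
bar 4: v0=C3 v1=A3 v2=E4 v3=G4 downbeat P5
bar 5: v0=C3 v1=A3 v2=C4 v3=E4 downbeat M3
bar 6: v0=D3 v1=D4 v2=F4 v3=A4 downbeat P5
  -> R5 @ bar 0 tick 0 v(0, 2): opens on m3
  -> R1 @ bar 1 tick 0 v(1, 3): D4/A4 P5 -> A3/E4 P5 similar
  -> R2 @ bar 1 tick 0 v(1, 2): D4/F4 m3 -> A3/E4 P5 similar
  -> R2 @ bar 1 tick 0 v(2, 3): F4/A4 M3 -> E4/E4 P1 similar
  -> R1 @ bar 2 tick 0 v(1, 3): A3/E4 P5 -> D3/A3 P5 similar
  -> R2 @ bar 2 tick 0 v(1, 2): A3/E4 P5 -> D3/D4 P8 similar
  -> R3 @ bar 2 tick 0 v(2, 3): D4 above A3
  -> R4 @ bar 2 tick 0 v(0, 3): B2/A3 m7 untreated
  -> R3 @ bar 2 tick 1 v(2, 3): D4 above A3
  -> R3 @ bar 2 tick 2 v(2, 3): D4 above A3
  -> R3 @ bar 2 tick 3 v(2, 3): D4 above A3
  -> R2 @ bar 3 tick 0 v(0, 2): B2/D4 m3 -> A2/A3 P8 similar
  -> R1 @ bar 4 tick 0 v(0, 3): A2/E4 P5 -> C3/G4 P5 similar
  -> R2 @ bar 4 tick 0 v(1, 2): C3/A3 M6 -> A3/E4 P5 similar
  -> R8 @ bar 5 tick 0 v(0, 2): penult P8 not 3rd/6th
  -> R1 @ bar 6 tick 0 v(1, 3): A3/E4 P5 -> D4/A4 P5 similar
  -> R2 @ bar 6 tick 0 v(0, 1): C3/A3 M6 -> D3/D4 P8 similar
  -> R2 @ bar 6 tick 0 v(0, 3): C3/E4 M3 -> D3/A4 P5 similar
  -> R6 @ bar 6 tick 3 v(0, 2): closes on m3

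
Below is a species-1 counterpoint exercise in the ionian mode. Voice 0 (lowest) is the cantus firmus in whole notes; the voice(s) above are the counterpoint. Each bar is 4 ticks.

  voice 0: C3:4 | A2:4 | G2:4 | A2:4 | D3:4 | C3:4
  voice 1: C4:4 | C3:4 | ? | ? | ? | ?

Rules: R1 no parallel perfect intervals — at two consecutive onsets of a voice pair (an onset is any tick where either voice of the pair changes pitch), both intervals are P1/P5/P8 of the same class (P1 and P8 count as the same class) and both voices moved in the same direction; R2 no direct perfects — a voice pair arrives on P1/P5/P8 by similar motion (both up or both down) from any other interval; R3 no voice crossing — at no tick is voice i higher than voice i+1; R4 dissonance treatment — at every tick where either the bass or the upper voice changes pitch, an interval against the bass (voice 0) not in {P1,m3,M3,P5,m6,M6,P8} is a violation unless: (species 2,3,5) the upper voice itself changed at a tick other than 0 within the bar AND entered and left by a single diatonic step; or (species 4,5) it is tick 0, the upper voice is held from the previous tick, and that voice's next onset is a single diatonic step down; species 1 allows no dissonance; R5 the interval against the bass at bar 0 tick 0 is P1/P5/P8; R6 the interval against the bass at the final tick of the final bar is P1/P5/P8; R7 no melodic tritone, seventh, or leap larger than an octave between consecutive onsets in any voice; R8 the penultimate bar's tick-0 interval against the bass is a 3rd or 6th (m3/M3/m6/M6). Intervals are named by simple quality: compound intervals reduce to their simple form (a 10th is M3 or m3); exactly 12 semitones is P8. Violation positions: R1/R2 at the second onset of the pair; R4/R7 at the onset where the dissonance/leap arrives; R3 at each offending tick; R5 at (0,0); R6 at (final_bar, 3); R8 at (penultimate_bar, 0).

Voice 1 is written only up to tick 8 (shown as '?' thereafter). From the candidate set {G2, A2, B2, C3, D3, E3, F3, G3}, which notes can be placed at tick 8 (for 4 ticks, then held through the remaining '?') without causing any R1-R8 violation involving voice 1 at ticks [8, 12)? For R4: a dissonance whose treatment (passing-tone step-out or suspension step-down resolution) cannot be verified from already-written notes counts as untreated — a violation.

{B2, D3, E3, G3}

G2: violates R2
A2: violates R4
B2: legal
C3: violates R4
D3: legal
E3: legal
F3: violates R4
G3: legal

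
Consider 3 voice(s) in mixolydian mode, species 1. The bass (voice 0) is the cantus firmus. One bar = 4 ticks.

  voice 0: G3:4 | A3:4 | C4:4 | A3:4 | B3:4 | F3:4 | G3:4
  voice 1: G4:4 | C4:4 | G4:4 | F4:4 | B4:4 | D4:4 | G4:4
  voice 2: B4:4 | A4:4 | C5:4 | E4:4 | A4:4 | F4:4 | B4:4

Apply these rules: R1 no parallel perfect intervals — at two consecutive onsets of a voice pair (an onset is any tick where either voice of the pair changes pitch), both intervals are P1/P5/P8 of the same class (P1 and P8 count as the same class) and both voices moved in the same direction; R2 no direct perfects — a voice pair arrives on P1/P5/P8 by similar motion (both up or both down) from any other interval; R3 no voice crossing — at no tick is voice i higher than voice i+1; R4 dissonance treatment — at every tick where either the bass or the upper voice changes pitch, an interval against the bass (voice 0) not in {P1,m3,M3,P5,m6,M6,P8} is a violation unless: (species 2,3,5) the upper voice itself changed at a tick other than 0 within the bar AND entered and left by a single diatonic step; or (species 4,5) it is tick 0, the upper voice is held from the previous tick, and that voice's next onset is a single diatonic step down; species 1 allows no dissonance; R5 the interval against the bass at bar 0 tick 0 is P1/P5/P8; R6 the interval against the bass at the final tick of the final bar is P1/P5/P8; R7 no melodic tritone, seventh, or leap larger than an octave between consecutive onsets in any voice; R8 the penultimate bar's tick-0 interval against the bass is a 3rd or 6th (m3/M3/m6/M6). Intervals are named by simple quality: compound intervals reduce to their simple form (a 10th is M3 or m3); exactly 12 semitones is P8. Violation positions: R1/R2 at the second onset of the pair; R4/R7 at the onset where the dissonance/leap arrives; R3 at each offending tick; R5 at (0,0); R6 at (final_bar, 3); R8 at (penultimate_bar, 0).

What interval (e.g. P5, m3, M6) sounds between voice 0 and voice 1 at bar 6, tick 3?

P8

voice 0=G3 voice 1=G4 -> P8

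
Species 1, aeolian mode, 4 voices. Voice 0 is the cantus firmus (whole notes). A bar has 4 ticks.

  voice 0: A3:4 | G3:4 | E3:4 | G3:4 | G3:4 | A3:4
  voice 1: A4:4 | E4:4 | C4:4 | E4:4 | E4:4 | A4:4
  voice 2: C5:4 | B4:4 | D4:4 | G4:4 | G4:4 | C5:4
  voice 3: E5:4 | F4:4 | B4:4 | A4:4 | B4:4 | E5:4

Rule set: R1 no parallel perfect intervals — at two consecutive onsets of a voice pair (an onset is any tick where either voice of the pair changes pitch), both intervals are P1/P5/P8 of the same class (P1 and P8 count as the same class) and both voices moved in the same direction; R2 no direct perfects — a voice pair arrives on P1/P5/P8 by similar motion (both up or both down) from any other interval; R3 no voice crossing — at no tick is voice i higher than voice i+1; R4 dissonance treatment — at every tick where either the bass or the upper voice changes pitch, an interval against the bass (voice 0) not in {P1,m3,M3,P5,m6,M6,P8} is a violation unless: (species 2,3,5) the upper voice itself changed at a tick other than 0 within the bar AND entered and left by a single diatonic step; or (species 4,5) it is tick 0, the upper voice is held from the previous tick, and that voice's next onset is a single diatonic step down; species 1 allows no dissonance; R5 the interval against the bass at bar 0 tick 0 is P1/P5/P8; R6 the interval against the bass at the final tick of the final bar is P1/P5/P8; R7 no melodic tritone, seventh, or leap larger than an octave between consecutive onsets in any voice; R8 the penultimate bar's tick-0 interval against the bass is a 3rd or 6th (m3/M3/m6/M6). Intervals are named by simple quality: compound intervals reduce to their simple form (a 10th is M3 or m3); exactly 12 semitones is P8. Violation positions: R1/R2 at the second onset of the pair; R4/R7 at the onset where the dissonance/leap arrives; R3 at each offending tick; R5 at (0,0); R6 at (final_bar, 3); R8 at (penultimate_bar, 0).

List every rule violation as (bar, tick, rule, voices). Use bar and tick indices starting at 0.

(0, 0, R5, (0, 2))
(1, 0, R2, (1, 2))
(1, 0, R3, (2, 3))
(1, 0, R4, (0, 3))
(1, 0, R7, (3,))
(1, 1, R3, (2, 3))
(1, 2, R3, (2, 3))
(1, 3, R3, (2, 3))
(2, 0, R4, (0, 2))
(2, 0, R7, (3,))
(3, 0, R2, (0, 2))
(3, 0, R4, (0, 3))
(4, 0, R8, (0, 2))
(5, 0, R1, (1, 3))
(5, 0, R2, (0, 1))
(5, 0, R2, (0, 3))
(5, 3, R6, (0, 2))

bar 0: v0=A3 v1=A4 v2=C5 v3=E5 downbeat P5
bar 1: v0=G3 v1=E4 v2=B4 v3=F4 downbeat m7
bar 2: v0=E3 v1=C4 v2=D4 v3=B4 downbeat P5
bar 3: v0=G3 v1=E4 v2=G4 v3=A4 downbeat M2
bar 4: v0=G3 v1=E4 v2=G4 v3=B4 downbeat M3
bar 5: v0=A3 v1=A4 v2=C5 v3=E5 downbeat P5
  -> R5 @ bar 0 tick 0 v(0, 2): opens on m3
  -> R2 @ bar 1 tick 0 v(1, 2): A4/C5 m3 -> E4/B4 P5 similar
  -> R3 @ bar 1 tick 0 v(2, 3): B4 above F4
  -> R4 @ bar 1 tick 0 v(0, 3): G3/F4 m7 untreated
  -> R7 @ bar 1 tick 0 v(3,): E5->F4 leap 11st
  -> R3 @ bar 1 tick 1 v(2, 3): B4 above F4
  -> R3 @ bar 1 tick 2 v(2, 3): B4 above F4
  -> R3 @ bar 1 tick 3 v(2, 3): B4 above F4
  -> R4 @ bar 2 tick 0 v(0, 2): E3/D4 m7 untreated
  -> R7 @ bar 2 tick 0 v(3,): F4->B4 leap 6st
  -> R2 @ bar 3 tick 0 v(0, 2): E3/D4 m7 -> G3/G4 P8 similar
  -> R4 @ bar 3 tick 0 v(0, 3): G3/A4 M2 untreated
  -> R8 @ bar 4 tick 0 v(0, 2): penult P8 not 3rd/6th
  -> R1 @ bar 5 tick 0 v(1, 3): E4/B4 P5 -> A4/E5 P5 similar
  -> R2 @ bar 5 tick 0 v(0, 1): G3/E4 M6 -> A3/A4 P8 similar
  -> R2 @ bar 5 tick 0 v(0, 3): G3/B4 M3 -> A3/E5 P5 similar
  -> R6 @ bar 5 tick 3 v(0, 2): closes on m3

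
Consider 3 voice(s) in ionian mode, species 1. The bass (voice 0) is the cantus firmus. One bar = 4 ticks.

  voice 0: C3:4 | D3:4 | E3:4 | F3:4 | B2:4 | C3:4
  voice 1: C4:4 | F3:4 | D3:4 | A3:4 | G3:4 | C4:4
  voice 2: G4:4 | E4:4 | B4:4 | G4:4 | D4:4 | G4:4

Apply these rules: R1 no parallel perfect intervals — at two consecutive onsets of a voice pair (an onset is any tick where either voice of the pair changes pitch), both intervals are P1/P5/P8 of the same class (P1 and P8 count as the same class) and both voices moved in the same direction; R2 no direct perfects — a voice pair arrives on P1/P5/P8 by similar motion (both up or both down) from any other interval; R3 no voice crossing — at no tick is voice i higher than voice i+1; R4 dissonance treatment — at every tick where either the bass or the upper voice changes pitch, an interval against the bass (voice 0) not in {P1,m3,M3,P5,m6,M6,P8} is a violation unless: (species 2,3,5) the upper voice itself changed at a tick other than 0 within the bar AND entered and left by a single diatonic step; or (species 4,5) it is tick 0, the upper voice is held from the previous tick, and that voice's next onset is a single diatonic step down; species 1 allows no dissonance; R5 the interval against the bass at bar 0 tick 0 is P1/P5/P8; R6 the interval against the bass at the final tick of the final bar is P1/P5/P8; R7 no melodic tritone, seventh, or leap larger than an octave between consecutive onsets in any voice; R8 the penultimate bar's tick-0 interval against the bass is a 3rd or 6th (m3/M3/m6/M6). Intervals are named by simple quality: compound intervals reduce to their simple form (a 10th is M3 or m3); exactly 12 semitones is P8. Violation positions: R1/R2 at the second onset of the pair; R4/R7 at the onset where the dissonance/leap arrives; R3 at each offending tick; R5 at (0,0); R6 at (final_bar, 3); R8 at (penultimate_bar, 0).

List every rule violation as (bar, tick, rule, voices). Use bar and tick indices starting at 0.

(1, 0, R4, (0, 2))
(2, 0, R2, (0, 2))
(2, 0, R3, (0, 1))
(2, 0, R4, (0, 1))
(2, 1, R3, (0, 1))
(2, 2, R3, (0, 1))
(2, 3, R3, (0, 1))
(3, 0, R4, (0, 2))
(4, 0, R2, (1, 2))
(4, 0, R7, (0,))
(5, 0, R1, (1, 2))
(5, 0, R2, (0, 1))
(5, 0, R2, (0, 2))

bar 0: v0=C3 v1=C4 v2=G4 downbeat P5
bar 1: v0=D3 v1=F3 v2=E4 downbeat M2
bar 2: v0=E3 v1=D3 v2=B4 downbeat P5
bar 3: v0=F3 v1=A3 v2=G4 downbeat M2
bar 4: v0=B2 v1=G3 v2=D4 downbeat m3
bar 5: v0=C3 v1=C4 v2=G4 downbeat P5
  -> R4 @ bar 1 tick 0 v(0, 2): D3/E4 M2 untreated
  -> R2 @ bar 2 tick 0 v(0, 2): D3/E4 M2 -> E3/B4 P5 similar
  -> R3 @ bar 2 tick 0 v(0, 1): E3 above D3
  -> R4 @ bar 2 tick 0 v(0, 1): E3/D3 M2 untreated
  -> R3 @ bar 2 tick 1 v(0, 1): E3 above D3
  -> R3 @ bar 2 tick 2 v(0, 1): E3 above D3
  -> R3 @ bar 2 tick 3 v(0, 1): E3 above D3
  -> R4 @ bar 3 tick 0 v(0, 2): F3/G4 M2 untreated
  -> R2 @ bar 4 tick 0 v(1, 2): A3/G4 m7 -> G3/D4 P5 similar
  -> R7 @ bar 4 tick 0 v(0,): F3->B2 leap 6st
  -> R1 @ bar 5 tick 0 v(1, 2): G3/D4 P5 -> C4/G4 P5 similar
  -> R2 @ bar 5 tick 0 v(0, 1): B2/G3 m6 -> C3/C4 P8 similar
  -> R2 @ bar 5 tick 0 v(0, 2): B2/D4 m3 -> C3/G4 P5 similar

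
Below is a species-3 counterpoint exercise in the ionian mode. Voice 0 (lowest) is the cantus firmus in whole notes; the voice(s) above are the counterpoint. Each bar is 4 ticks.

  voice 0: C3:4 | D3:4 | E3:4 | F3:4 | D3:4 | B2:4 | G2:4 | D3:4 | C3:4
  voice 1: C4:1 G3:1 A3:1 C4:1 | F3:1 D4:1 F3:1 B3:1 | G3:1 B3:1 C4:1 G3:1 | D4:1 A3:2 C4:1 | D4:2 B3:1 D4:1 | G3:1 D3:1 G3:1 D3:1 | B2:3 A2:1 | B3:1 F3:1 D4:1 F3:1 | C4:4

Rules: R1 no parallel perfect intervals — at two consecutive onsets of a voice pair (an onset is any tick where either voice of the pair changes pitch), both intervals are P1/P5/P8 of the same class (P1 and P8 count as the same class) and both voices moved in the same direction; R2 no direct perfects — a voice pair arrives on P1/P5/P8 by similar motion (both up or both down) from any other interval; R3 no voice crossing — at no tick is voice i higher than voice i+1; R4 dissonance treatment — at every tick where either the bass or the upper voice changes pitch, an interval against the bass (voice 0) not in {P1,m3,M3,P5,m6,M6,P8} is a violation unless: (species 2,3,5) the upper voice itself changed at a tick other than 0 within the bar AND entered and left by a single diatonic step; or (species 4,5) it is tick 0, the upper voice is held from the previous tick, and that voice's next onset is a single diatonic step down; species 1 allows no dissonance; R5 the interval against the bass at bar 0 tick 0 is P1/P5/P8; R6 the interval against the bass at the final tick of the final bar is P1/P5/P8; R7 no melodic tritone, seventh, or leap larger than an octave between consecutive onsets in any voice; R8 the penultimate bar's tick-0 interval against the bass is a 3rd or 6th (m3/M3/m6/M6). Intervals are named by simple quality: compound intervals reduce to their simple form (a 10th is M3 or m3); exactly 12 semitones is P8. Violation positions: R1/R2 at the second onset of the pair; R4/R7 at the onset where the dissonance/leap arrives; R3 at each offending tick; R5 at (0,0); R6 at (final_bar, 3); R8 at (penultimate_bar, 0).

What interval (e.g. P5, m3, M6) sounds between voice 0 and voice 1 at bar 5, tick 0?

m6

voice 0=B2 voice 1=G3 -> m6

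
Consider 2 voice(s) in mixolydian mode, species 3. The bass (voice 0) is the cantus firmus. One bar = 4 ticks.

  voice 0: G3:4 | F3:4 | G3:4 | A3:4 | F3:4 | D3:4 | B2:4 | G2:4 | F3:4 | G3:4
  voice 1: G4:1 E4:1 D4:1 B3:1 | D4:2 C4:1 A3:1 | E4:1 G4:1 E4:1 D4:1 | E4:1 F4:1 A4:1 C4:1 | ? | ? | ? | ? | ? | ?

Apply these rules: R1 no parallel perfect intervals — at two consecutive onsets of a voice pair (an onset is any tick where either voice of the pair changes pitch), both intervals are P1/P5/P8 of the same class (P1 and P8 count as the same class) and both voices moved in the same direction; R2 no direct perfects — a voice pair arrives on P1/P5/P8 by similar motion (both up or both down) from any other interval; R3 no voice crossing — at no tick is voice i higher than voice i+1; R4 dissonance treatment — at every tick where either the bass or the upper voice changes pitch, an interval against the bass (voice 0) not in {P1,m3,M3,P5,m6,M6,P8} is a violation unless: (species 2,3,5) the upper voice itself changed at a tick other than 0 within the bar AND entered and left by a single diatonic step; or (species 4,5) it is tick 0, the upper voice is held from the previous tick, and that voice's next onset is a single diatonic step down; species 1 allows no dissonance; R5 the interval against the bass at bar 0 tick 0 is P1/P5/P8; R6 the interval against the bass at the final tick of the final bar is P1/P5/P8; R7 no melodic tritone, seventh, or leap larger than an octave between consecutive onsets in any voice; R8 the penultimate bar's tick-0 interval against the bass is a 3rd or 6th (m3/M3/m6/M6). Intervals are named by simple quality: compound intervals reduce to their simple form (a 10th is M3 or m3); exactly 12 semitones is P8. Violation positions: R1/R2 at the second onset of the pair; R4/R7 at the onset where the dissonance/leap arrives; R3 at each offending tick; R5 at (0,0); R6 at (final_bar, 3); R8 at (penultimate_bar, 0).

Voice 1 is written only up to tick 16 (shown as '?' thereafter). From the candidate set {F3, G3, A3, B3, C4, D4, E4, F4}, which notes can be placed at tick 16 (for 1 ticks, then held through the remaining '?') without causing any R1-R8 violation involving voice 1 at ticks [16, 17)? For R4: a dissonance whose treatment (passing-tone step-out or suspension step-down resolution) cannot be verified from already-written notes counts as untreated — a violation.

F3: violates R2
G3: violates R4
A3: legal
B3: violates R4
C4: legal
D4: legal
E4: violates R4
F4: legal

{A3, C4, D4, F4}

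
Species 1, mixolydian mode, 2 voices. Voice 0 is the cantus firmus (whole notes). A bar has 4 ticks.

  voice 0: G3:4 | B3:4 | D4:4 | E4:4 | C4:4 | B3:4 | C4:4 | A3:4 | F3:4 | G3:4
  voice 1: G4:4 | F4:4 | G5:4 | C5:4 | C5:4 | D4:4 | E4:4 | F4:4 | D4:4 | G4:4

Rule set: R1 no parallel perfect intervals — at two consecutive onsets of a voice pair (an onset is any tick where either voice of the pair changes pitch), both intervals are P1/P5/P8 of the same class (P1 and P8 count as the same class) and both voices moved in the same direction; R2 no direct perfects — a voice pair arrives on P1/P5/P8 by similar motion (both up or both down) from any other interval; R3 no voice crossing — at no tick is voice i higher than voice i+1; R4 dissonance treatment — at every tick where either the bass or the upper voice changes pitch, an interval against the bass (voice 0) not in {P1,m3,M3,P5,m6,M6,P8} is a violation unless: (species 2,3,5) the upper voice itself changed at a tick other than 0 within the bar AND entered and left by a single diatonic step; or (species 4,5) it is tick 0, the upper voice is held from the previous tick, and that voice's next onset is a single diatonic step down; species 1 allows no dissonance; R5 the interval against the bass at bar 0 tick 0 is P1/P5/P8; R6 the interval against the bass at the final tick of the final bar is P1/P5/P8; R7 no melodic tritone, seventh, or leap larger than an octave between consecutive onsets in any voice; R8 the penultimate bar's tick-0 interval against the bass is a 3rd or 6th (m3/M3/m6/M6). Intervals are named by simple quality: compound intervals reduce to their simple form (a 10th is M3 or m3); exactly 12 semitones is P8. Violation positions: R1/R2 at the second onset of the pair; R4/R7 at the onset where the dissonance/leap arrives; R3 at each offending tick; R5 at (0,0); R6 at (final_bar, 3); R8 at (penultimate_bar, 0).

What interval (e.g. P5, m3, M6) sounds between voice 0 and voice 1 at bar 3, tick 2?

voice 0=E4 voice 1=C5 -> m6

m6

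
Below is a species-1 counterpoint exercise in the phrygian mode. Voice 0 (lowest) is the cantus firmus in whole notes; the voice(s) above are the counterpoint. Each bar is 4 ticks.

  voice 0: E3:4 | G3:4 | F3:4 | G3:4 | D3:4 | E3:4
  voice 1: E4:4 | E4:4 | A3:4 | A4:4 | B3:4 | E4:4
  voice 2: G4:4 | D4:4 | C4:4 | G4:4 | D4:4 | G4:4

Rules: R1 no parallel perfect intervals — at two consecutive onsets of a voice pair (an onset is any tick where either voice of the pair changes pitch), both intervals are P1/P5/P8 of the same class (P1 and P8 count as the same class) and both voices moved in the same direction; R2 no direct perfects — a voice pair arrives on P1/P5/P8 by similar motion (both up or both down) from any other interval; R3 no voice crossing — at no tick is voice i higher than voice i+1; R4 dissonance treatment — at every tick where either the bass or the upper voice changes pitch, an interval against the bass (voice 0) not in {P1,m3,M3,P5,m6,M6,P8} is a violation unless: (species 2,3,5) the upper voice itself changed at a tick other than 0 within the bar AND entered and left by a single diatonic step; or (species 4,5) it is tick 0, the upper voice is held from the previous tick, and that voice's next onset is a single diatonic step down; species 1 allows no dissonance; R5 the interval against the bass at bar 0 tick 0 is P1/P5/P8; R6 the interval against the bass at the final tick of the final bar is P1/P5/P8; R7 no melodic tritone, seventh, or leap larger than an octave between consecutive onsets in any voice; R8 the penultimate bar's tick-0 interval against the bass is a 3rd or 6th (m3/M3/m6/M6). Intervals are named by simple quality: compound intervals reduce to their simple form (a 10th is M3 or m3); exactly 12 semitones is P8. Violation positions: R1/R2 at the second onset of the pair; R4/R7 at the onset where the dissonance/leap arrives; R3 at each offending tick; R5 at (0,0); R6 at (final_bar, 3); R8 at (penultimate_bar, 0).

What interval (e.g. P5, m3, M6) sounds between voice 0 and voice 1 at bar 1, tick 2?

voice 0=G3 voice 1=E4 -> M6

M6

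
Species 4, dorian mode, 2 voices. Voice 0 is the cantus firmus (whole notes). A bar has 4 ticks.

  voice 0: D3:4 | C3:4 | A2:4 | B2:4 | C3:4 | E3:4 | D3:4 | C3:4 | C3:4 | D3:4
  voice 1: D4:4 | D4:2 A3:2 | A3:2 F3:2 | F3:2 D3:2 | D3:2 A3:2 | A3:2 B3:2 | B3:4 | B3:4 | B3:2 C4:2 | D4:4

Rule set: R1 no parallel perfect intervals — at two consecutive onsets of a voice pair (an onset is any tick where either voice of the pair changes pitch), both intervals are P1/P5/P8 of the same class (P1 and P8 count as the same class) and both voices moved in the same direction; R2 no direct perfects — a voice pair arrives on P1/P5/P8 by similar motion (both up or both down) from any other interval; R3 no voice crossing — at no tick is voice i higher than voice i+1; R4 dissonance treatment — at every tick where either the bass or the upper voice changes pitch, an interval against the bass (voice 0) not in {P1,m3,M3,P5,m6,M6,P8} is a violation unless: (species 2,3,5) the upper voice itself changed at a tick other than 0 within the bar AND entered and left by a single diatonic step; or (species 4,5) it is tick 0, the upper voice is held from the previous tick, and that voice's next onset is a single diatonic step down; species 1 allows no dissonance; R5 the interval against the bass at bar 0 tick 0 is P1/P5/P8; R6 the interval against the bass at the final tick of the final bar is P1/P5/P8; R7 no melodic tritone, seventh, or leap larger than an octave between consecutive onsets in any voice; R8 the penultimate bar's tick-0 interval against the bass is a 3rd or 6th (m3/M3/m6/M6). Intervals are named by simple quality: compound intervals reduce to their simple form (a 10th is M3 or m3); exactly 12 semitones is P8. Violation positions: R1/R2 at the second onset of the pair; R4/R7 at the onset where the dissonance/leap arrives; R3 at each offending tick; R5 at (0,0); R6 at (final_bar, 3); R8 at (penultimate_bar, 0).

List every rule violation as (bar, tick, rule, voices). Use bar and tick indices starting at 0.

(1, 0, R4, (0, 1))
(3, 0, R4, (0, 1))
(4, 0, R4, (0, 1))
(5, 0, R4, (0, 1))
(7, 0, R4, (0, 1))
(8, 0, R8, (0, 1))
(9, 0, R1, (0, 1))

bar 0: v0=D3 v1=D4 downbeat P8
bar 1: v0=C3 v1=D4 downbeat M2
bar 2: v0=A2 v1=A3 downbeat P8
bar 3: v0=B2 v1=F3 downbeat TT
bar 4: v0=C3 v1=D3 downbeat M2
bar 5: v0=E3 v1=A3 downbeat P4
bar 6: v0=D3 v1=B3 downbeat M6
bar 7: v0=C3 v1=B3 downbeat M7
bar 8: v0=C3 v1=B3 downbeat M7
bar 9: v0=D3 v1=D4 downbeat P8
  -> R4 @ bar 1 tick 0 v(0, 1): C3/D4 M2 untreated
  -> R4 @ bar 3 tick 0 v(0, 1): B2/F3 TT untreated
  -> R4 @ bar 4 tick 0 v(0, 1): C3/D3 M2 untreated
  -> R4 @ bar 5 tick 0 v(0, 1): E3/A3 P4 untreated
  -> R4 @ bar 7 tick 0 v(0, 1): C3/B3 M7 untreated
  -> R8 @ bar 8 tick 0 v(0, 1): penult M7 not 3rd/6th
  -> R1 @ bar 9 tick 0 v(0, 1): C3/C4 P8 -> D3/D4 P8 similar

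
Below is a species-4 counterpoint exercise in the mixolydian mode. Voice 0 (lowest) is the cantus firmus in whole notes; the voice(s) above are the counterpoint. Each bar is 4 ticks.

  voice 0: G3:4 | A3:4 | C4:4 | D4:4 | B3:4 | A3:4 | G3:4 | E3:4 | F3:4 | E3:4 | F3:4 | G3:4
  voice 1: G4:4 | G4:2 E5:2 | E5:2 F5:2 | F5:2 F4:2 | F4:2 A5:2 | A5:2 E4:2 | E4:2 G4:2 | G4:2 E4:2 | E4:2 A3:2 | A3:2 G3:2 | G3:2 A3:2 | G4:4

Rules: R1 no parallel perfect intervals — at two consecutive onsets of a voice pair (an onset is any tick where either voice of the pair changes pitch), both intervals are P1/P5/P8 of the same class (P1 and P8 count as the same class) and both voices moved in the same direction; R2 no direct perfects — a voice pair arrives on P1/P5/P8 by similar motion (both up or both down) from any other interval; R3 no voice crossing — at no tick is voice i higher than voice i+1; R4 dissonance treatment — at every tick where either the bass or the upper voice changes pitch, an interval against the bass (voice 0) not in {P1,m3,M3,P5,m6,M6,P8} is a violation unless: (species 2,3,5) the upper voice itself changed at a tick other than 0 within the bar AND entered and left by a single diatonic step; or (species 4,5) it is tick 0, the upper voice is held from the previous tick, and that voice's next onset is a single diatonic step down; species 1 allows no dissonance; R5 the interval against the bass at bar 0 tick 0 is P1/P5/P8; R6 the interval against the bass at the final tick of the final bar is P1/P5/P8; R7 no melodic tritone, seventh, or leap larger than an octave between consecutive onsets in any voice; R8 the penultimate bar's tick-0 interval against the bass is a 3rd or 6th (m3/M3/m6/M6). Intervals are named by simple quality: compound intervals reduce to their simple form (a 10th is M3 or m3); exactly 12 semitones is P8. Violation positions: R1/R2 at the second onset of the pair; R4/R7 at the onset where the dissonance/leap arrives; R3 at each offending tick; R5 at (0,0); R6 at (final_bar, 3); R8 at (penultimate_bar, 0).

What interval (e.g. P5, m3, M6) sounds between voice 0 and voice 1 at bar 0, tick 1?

voice 0=G3 voice 1=G4 -> P8

P8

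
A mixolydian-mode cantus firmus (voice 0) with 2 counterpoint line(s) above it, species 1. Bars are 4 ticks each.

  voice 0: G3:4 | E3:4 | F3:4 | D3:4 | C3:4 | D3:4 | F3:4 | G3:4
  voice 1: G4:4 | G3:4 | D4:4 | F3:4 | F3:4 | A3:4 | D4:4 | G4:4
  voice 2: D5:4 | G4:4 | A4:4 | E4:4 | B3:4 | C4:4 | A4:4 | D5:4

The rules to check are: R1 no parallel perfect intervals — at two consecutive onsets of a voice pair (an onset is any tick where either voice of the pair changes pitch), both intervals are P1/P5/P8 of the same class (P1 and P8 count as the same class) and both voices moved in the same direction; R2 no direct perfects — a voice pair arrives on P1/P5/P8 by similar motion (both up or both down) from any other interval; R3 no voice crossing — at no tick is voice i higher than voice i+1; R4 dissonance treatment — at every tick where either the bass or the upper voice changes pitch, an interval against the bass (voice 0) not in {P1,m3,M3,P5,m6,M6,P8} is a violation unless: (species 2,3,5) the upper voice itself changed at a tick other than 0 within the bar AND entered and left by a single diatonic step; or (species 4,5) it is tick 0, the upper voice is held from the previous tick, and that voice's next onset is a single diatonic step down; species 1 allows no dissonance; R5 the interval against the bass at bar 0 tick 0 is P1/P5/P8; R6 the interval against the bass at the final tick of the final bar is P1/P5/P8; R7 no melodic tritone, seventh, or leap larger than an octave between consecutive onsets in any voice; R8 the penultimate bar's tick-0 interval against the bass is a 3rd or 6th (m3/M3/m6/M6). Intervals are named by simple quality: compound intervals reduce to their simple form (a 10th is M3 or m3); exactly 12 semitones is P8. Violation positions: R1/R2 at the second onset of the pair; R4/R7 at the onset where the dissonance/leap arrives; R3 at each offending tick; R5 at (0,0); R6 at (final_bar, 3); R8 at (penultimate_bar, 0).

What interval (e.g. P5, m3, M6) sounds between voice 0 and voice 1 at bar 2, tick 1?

voice 0=F3 voice 1=D4 -> M6

M6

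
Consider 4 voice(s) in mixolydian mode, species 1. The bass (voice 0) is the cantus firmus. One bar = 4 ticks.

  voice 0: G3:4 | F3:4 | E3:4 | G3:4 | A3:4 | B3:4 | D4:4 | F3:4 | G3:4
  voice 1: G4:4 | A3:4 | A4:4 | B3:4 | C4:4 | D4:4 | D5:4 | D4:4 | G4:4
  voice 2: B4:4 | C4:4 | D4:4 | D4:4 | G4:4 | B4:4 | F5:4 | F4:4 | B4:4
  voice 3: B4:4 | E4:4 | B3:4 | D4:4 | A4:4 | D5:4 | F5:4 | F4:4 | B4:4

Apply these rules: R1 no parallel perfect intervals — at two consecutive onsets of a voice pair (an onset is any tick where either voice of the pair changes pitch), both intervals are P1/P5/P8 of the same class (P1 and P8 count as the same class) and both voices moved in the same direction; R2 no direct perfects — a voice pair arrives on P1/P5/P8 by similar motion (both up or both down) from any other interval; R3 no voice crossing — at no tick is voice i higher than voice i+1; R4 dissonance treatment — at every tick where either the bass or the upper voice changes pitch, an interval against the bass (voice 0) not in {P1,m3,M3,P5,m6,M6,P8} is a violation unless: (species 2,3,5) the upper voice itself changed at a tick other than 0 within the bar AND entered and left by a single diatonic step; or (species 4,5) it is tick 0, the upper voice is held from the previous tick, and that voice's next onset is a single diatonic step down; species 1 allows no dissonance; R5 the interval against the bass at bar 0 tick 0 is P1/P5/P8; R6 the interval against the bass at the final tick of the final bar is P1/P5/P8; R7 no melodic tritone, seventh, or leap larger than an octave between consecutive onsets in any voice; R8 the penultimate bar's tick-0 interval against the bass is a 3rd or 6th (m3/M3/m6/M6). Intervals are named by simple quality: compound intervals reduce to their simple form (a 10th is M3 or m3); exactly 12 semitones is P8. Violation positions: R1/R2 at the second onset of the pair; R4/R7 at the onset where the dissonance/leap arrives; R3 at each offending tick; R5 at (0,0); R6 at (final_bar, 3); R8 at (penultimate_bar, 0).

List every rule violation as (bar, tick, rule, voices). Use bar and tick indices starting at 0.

(0, 0, R5, (0, 2))
(0, 0, R5, (0, 3))
(1, 0, R2, (0, 2))
(1, 0, R2, (1, 3))
(1, 0, R4, (0, 3))
(1, 0, R7, (1,))
(1, 0, R7, (2,))
(2, 0, R2, (0, 3))
(2, 0, R2, (1, 2))
(2, 0, R3, (1, 2))
(2, 0, R3, (2, 3))
(2, 0, R4, (0, 1))
(2, 0, R4, (0, 2))
(2, 1, R3, (1, 2))
(2, 1, R3, (2, 3))
(2, 2, R3, (1, 2))
(2, 2, R3, (2, 3))
(2, 3, R3, (1, 2))
(2, 3, R3, (2, 3))
(3, 0, R1, (0, 3))
(3, 0, R7, (1,))
(4, 0, R2, (0, 3))
(4, 0, R2, (1, 2))
(4, 0, R4, (0, 2))
(5, 0, R2, (0, 2))
(5, 0, R2, (1, 3))
(6, 0, R2, (0, 1))
(6, 0, R2, (2, 3))
(6, 0, R7, (2,))
(7, 0, R1, (2, 3))
(7, 0, R2, (0, 2))
(7, 0, R2, (0, 3))
(7, 0, R8, (0, 2))
(7, 0, R8, (0, 3))
(8, 0, R1, (2, 3))
(8, 0, R2, (0, 1))
(8, 0, R7, (2,))
(8, 0, R7, (3,))
(8, 3, R6, (0, 2))
(8, 3, R6, (0, 3))

bar 0: v0=G3 v1=G4 v2=B4 v3=B4 downbeat M3
bar 1: v0=F3 v1=A3 v2=C4 v3=E4 downbeat M7
bar 2: v0=E3 v1=A4 v2=D4 v3=B3 downbeat P5
bar 3: v0=G3 v1=B3 v2=D4 v3=D4 downbeat P5
bar 4: v0=A3 v1=C4 v2=G4 v3=A4 downbeat P8
bar 5: v0=B3 v1=D4 v2=B4 v3=D5 downbeat m3
bar 6: v0=D4 v1=D5 v2=F5 v3=F5 downbeat m3
bar 7: v0=F3 v1=D4 v2=F4 v3=F4 downbeat P8
bar 8: v0=G3 v1=G4 v2=B4 v3=B4 downbeat M3
  -> R5 @ bar 0 tick 0 v(0, 2): opens on M3
  -> R5 @ bar 0 tick 0 v(0, 3): opens on M3
  -> R2 @ bar 1 tick 0 v(0, 2): G3/B4 M3 -> F3/C4 P5 similar
  -> R2 @ bar 1 tick 0 v(1, 3): G4/B4 M3 -> A3/E4 P5 similar
  -> R4 @ bar 1 tick 0 v(0, 3): F3/E4 M7 untreated
  -> R7 @ bar 1 tick 0 v(1,): G4->A3 leap 10st
  -> R7 @ bar 1 tick 0 v(2,): B4->C4 leap 11st
  -> R2 @ bar 2 tick 0 v(0, 3): F3/E4 M7 -> E3/B3 P5 similar
  -> R2 @ bar 2 tick 0 v(1, 2): A3/C4 m3 -> A4/D4 P5 similar
  -> R3 @ bar 2 tick 0 v(1, 2): A4 above D4
  -> R3 @ bar 2 tick 0 v(2, 3): D4 above B3
  -> R4 @ bar 2 tick 0 v(0, 1): E3/A4 P4 untreated
  -> R4 @ bar 2 tick 0 v(0, 2): E3/D4 m7 untreated
  -> R3 @ bar 2 tick 1 v(1, 2): A4 above D4
  -> R3 @ bar 2 tick 1 v(2, 3): D4 above B3
  -> R3 @ bar 2 tick 2 v(1, 2): A4 above D4
  -> R3 @ bar 2 tick 2 v(2, 3): D4 above B3
  -> R3 @ bar 2 tick 3 v(1, 2): A4 above D4
  -> R3 @ bar 2 tick 3 v(2, 3): D4 above B3
  -> R1 @ bar 3 tick 0 v(0, 3): E3/B3 P5 -> G3/D4 P5 similar
  -> R7 @ bar 3 tick 0 v(1,): A4->B3 leap 10st
  -> R2 @ bar 4 tick 0 v(0, 3): G3/D4 P5 -> A3/A4 P8 similar
  -> R2 @ bar 4 tick 0 v(1, 2): B3/D4 m3 -> C4/G4 P5 similar
  -> R4 @ bar 4 tick 0 v(0, 2): A3/G4 m7 untreated
  -> R2 @ bar 5 tick 0 v(0, 2): A3/G4 m7 -> B3/B4 P8 similar
  -> R2 @ bar 5 tick 0 v(1, 3): C4/A4 M6 -> D4/D5 P8 similar
  -> R2 @ bar 6 tick 0 v(0, 1): B3/D4 m3 -> D4/D5 P8 similar
  -> R2 @ bar 6 tick 0 v(2, 3): B4/D5 m3 -> F5/F5 P1 similar
  -> R7 @ bar 6 tick 0 v(2,): B4->F5 leap 6st
  -> R1 @ bar 7 tick 0 v(2, 3): F5/F5 P1 -> F4/F4 P1 similar
  -> R2 @ bar 7 tick 0 v(0, 2): D4/F5 m3 -> F3/F4 P8 similar
  -> R2 @ bar 7 tick 0 v(0, 3): D4/F5 m3 -> F3/F4 P8 similar
  -> R8 @ bar 7 tick 0 v(0, 2): penult P8 not 3rd/6th
  -> R8 @ bar 7 tick 0 v(0, 3): penult P8 not 3rd/6th
  -> R1 @ bar 8 tick 0 v(2, 3): F4/F4 P1 -> B4/B4 P1 similar
  -> R2 @ bar 8 tick 0 v(0, 1): F3/D4 M6 -> G3/G4 P8 similar
  -> R7 @ bar 8 tick 0 v(2,): F4->B4 leap 6st
  -> R7 @ bar 8 tick 0 v(3,): F4->B4 leap 6st
  -> R6 @ bar 8 tick 3 v(0, 2): closes on M3
  -> R6 @ bar 8 tick 3 v(0, 3): closes on M3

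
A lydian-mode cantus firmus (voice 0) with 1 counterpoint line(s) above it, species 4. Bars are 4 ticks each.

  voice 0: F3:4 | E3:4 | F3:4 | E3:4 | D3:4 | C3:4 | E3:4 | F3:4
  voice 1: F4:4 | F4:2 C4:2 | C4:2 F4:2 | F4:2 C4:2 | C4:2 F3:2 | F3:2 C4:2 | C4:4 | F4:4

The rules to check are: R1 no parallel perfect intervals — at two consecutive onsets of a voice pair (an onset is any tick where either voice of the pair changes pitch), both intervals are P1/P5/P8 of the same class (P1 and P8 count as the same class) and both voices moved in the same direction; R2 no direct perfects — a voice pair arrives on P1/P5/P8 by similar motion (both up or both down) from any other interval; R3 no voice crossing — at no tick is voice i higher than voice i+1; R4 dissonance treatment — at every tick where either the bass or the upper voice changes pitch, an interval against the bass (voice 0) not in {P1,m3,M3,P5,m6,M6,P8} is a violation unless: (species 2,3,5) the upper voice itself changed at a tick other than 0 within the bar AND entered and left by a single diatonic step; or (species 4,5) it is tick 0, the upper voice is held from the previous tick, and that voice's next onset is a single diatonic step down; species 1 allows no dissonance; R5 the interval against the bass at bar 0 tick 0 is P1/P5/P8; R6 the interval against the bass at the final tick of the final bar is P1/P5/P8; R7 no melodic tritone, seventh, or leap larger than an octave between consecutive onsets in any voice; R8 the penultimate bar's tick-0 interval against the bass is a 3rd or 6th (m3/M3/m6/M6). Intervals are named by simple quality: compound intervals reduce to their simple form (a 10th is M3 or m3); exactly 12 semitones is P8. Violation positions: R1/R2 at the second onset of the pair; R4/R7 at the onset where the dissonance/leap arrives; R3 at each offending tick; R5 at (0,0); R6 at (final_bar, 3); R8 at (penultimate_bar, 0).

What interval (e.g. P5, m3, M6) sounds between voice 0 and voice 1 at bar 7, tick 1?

voice 0=F3 voice 1=F4 -> P8

P8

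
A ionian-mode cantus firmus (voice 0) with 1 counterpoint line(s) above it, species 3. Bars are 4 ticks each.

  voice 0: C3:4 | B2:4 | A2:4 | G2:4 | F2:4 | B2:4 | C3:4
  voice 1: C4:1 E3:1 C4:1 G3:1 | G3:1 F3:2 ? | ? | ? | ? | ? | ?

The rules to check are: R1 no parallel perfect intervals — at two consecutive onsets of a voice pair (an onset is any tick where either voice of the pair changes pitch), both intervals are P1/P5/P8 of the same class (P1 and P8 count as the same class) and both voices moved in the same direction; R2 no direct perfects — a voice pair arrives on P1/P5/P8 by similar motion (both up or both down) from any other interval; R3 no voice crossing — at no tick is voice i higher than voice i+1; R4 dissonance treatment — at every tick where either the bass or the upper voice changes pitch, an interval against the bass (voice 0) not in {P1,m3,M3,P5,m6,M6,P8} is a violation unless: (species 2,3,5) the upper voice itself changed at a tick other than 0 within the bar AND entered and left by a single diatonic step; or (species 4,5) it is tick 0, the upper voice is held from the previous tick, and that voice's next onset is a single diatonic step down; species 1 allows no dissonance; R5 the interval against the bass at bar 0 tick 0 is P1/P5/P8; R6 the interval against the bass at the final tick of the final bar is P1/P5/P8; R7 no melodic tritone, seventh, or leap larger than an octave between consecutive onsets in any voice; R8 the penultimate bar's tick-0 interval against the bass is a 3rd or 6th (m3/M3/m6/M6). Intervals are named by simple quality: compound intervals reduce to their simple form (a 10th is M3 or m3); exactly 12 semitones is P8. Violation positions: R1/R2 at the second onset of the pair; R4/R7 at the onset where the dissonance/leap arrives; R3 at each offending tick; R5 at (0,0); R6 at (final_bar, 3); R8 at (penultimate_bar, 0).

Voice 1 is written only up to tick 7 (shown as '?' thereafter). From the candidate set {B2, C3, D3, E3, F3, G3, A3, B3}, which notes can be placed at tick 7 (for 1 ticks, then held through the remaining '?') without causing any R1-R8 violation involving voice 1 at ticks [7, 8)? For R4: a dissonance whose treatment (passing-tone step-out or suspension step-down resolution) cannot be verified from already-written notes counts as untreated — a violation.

{D3, F3, G3}

B2: violates R7
C3: violates R4
D3: legal
E3: violates R4
F3: legal
G3: legal
A3: violates R4
B3: violates R7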